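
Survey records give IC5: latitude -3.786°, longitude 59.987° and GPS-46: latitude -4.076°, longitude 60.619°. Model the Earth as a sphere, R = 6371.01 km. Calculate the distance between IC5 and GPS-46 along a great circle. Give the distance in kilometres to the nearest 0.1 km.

Δφ = -0.2900°,  Δλ = 0.6320°
a = sin²(Δφ/2) + cos φ₁ cos φ₂ sin²(Δλ/2) = 0.000037
c = 2·arcsin(√a) = 0.012113 rad = 0.6940°
d = R·c = 6371.01 × 0.012113 = 77.2 km

77.2 km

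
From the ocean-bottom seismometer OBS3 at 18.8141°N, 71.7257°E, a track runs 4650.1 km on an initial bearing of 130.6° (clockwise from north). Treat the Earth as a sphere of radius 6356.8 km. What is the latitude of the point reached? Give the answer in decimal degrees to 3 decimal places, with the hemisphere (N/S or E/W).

9.875°S

δ = d/R = 4650.1/6356.8 = 0.731516 rad
φ₂ = arcsin(sin φ₁ cos δ + cos φ₁ sin δ cos θ)
   = arcsin(0.32250·0.74416 + 0.94657·0.66800·-0.65077) = -9.87492°
λ₂ = λ₁ + atan2(sin θ sin δ cos φ₁, cos δ − sin φ₁ sin φ₂) = 102.71108°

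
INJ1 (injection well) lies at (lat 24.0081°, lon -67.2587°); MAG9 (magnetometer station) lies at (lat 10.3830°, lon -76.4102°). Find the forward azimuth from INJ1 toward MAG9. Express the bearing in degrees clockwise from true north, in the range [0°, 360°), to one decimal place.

Δλ = -9.1515°
y = sin Δλ · cos φ₂ = -0.156441
x = cos φ₁ sin φ₂ − sin φ₁ cos φ₂ cos Δλ = -0.230474
θ = atan2(y, x) = -145.8321° → 214.1679° (mod 360°)

214.2°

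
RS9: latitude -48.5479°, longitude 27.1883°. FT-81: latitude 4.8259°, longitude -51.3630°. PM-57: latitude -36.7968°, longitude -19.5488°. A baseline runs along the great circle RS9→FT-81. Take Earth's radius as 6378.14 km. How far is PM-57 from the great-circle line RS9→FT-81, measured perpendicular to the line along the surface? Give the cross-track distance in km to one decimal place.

δ₁₃ = central angle RS9→PM-57 = 0.622808 rad  (haversine)
θ₁₃ = bearing RS9→PM-57 = 271.455°,  θ₁₂ = bearing RS9→FT-81 = 281.795°
dₓₜ = R·arcsin(sin δ₁₃ · sin(θ₁₃ − θ₁₂)) = 6378.14·arcsin(0.58332·sin(-10.340°)) = -668.997 km
|dₓₜ| = 668.997 km

669.0 km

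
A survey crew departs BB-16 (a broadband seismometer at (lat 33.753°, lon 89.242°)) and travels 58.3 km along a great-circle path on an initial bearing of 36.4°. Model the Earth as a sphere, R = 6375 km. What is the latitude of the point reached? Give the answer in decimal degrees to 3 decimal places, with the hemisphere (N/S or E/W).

δ = d/R = 58.3/6375 = 0.009145 rad
φ₂ = arcsin(sin φ₁ cos δ + cos φ₁ sin δ cos θ)
   = arcsin(0.55561·0.99996 + 0.83144·0.00914·0.80489) = 34.17418°
λ₂ = λ₁ + atan2(sin θ sin δ cos φ₁, cos δ − sin φ₁ sin φ₂) = 89.61783°

34.174°N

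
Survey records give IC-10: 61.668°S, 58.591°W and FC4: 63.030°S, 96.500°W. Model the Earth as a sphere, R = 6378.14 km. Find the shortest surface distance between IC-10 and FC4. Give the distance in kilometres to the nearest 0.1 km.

1935.7 km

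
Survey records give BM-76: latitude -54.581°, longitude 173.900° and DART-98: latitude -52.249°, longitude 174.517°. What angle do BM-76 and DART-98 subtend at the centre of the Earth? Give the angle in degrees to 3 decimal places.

Δφ = 2.3320°,  Δλ = 0.6170°
a = sin²(Δφ/2) + cos φ₁ cos φ₂ sin²(Δλ/2) = 0.000424
c = 2·arcsin(√a) = 0.041204 rad = 2.3608°

2.361°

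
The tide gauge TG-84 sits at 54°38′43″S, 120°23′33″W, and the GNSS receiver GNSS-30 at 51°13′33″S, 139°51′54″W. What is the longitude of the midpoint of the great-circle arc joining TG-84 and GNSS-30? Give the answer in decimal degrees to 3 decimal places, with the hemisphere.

130.517°W

TG-84: φ = -54.64528°, λ = -120.39250°
GNSS-30: φ = -51.22583°, λ = -139.86500°
Bx = cos φ₂ cos Δλ = 0.590432,  By = cos φ₂ sin Δλ = -0.208764
φₘ = atan2(sin φ₁ + sin φ₂, √((cos φ₁ + Bx)² + By²)) = -53.33390°
λₘ = λ₁ + atan2(By, cos φ₁ + Bx) = -130.51725°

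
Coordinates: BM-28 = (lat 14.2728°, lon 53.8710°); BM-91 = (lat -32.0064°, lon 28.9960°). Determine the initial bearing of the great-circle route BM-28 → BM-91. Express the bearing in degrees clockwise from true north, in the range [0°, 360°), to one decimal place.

206.9°

Δλ = -24.8750°
y = sin Δλ · cos φ₂ = -0.356698
x = cos φ₁ sin φ₂ − sin φ₁ cos φ₂ cos Δλ = -0.703321
θ = atan2(y, x) = -153.1076° → 206.8924° (mod 360°)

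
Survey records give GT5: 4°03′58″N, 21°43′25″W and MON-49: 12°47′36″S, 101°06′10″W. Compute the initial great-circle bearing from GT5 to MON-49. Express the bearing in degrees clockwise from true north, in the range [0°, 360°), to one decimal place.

256.3°

GT5: φ = +4.06611°, λ = -21.72361°
MON-49: φ = -12.79333°, λ = -101.10278°
Δλ = -79.3792°
y = sin Δλ · cos φ₂ = -0.958469
x = cos φ₁ sin φ₂ − sin φ₁ cos φ₂ cos Δλ = -0.233622
θ = atan2(y, x) = -103.6985° → 256.3015° (mod 360°)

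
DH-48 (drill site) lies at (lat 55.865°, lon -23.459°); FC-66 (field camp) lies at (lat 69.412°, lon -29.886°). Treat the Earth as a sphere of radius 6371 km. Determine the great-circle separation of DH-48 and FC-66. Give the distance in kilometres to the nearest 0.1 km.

Δφ = 13.5470°,  Δλ = -6.4270°
a = sin²(Δφ/2) + cos φ₁ cos φ₂ sin²(Δλ/2) = 0.014531
c = 2·arcsin(√a) = 0.241677 rad = 13.8471°
d = R·c = 6371 × 0.241677 = 1539.7 km

1539.7 km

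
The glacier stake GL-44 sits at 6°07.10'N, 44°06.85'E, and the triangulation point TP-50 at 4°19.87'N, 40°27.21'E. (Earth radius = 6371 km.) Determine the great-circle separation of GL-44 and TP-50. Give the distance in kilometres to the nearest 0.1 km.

GL-44: φ = +6.11833°, λ = +44.11417°
TP-50: φ = +4.33117°, λ = +40.45350°
Δφ = -1.7872°,  Δλ = -3.6607°
a = sin²(Δφ/2) + cos φ₁ cos φ₂ sin²(Δλ/2) = 0.001255
c = 2·arcsin(√a) = 0.070857 rad = 4.0598°
d = R·c = 6371 × 0.070857 = 451.4 km

451.4 km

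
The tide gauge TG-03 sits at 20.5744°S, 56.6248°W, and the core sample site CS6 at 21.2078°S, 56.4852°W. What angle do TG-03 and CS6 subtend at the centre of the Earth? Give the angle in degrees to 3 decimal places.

0.647°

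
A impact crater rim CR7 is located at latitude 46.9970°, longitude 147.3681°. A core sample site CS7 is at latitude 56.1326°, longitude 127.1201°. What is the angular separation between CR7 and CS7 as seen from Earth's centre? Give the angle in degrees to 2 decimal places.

15.46°

Δφ = 9.1356°,  Δλ = -20.2480°
a = sin²(Δφ/2) + cos φ₁ cos φ₂ sin²(Δλ/2) = 0.018086
c = 2·arcsin(√a) = 0.269787 rad = 15.4577°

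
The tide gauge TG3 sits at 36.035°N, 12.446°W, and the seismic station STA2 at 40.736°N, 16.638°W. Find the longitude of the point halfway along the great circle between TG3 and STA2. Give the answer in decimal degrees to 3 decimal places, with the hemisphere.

14.474°W

Bx = cos φ₂ cos Δλ = 0.755697,  By = cos φ₂ sin Δλ = -0.055389
φₘ = atan2(sin φ₁ + sin φ₂, √((cos φ₁ + Bx)² + By²)) = 38.40415°
λₘ = λ₁ + atan2(By, cos φ₁ + Bx) = -14.47381°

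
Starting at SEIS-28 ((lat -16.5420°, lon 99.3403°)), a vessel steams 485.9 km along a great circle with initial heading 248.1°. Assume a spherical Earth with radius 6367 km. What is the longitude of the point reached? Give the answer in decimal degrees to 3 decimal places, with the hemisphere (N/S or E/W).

δ = d/R = 485.9/6367 = 0.076315 rad
φ₂ = arcsin(sin φ₁ cos δ + cos φ₁ sin δ cos θ)
   = arcsin(-0.28472·0.99709 + 0.95861·0.07624·-0.37299) = -18.12852°
λ₂ = λ₁ + atan2(sin θ sin δ cos φ₁, cos δ − sin φ₁ sin φ₂) = 95.07158°

95.072°E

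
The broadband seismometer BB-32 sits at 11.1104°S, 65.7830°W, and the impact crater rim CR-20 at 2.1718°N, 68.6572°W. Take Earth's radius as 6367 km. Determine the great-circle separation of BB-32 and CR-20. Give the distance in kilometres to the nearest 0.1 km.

1509.8 km

Δφ = 13.2822°,  Δλ = -2.8742°
a = sin²(Δφ/2) + cos φ₁ cos φ₂ sin²(Δλ/2) = 0.013992
c = 2·arcsin(√a) = 0.237127 rad = 13.5864°
d = R·c = 6367 × 0.237127 = 1509.8 km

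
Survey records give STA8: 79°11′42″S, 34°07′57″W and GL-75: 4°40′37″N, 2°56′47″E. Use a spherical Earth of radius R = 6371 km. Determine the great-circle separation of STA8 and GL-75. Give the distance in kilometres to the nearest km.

9568 km

STA8: φ = -79.19500°, λ = -34.13250°
GL-75: φ = +4.67694°, λ = +2.94639°
Δφ = 83.8719°,  Δλ = 37.0789°
a = sin²(Δφ/2) + cos φ₁ cos φ₂ sin²(Δλ/2) = 0.465514
c = 2·arcsin(√a) = 1.501769 rad = 86.0450°
d = R·c = 6371 × 1.501769 = 9567.8 km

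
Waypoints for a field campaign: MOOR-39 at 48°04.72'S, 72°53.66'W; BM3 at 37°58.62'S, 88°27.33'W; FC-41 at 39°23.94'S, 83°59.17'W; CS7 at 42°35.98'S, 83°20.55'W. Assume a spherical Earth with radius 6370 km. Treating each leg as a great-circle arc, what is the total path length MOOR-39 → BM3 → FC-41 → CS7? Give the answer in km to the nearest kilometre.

2464 km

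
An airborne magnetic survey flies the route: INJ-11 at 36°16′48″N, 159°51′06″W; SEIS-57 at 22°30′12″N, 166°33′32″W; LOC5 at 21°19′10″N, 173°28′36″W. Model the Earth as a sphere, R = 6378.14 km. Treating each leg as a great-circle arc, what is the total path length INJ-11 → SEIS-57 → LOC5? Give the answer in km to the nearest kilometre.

2391 km

INJ-11: φ = +36.28000°, λ = -159.85167°
SEIS-57: φ = +22.50333°, λ = -166.55889°
LOC5: φ = +21.31944°, λ = -173.47667°
INJ-11→SEIS-57: c = 0.260993 rad, d = 1664.65 km
SEIS-57→LOC5: c = 0.113894 rad, d = 726.43 km
Total = 1664.65 + 726.43 = 2391.08 km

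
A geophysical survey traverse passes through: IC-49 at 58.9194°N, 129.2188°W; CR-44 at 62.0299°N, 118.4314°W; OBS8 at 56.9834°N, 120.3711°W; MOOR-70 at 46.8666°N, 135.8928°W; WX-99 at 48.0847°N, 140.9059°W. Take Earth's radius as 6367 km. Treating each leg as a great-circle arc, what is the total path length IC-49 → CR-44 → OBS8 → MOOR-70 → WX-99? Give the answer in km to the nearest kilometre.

IC-49→CR-44: c = 0.107308 rad, d = 683.23 km
CR-44→OBS8: c = 0.089727 rad, d = 571.29 km
OBS8→MOOR-70: c = 0.241982 rad, d = 1540.70 km
MOOR-70→WX-99: c = 0.062829 rad, d = 400.03 km
Total = 683.23 + 571.29 + 1540.70 + 400.03 = 3195.25 km

3195 km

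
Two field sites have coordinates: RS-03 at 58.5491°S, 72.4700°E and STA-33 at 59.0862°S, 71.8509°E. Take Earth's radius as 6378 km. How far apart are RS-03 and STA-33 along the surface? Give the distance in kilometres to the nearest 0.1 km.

69.6 km

Δφ = -0.5371°,  Δλ = -0.6191°
a = sin²(Δφ/2) + cos φ₁ cos φ₂ sin²(Δλ/2) = 0.000030
c = 2·arcsin(√a) = 0.010917 rad = 0.6255°
d = R·c = 6378 × 0.010917 = 69.6 km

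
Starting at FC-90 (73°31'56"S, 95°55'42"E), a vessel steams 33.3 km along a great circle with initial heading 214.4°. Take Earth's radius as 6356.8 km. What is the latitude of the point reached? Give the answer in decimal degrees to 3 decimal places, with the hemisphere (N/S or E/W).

73.779°S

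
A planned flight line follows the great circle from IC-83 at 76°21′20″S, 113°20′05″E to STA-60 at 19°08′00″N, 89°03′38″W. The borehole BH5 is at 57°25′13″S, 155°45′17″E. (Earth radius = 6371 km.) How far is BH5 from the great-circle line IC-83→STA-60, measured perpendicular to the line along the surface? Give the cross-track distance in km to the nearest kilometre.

IC-83: φ = -76.35556°, λ = +113.33472°
STA-60: φ = +19.13333°, λ = -89.06056°
BH5: φ = -57.42028°, λ = +155.75472°
δ₁₃ = central angle IC-83→BH5 = 0.421116 rad  (haversine)
θ₁₃ = bearing IC-83→BH5 = 62.695°,  θ₁₂ = bearing IC-83→STA-60 = 154.989°
dₓₜ = R·arcsin(sin δ₁₃ · sin(θ₁₃ − θ₁₂)) = 6371·arcsin(0.40878·sin(-92.294°)) = -2680.640 km
|dₓₜ| = 2680.640 km

2681 km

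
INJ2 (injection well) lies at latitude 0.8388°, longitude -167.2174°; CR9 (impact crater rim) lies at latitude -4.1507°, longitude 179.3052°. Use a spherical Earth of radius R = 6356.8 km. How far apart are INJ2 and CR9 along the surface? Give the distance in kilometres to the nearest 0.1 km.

Δφ = -4.9895°,  Δλ = -13.4774°
a = sin²(Δφ/2) + cos φ₁ cos φ₂ sin²(Δλ/2) = 0.015626
c = 2·arcsin(√a) = 0.250665 rad = 14.3620°
d = R·c = 6356.8 × 0.250665 = 1593.4 km

1593.4 km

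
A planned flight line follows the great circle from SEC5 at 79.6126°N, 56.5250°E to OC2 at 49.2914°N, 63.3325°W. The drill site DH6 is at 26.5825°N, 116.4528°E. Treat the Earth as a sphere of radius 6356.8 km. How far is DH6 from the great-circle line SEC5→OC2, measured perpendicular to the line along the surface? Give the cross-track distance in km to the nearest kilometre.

1315 km

δ₁₃ = central angle SEC5→DH6 = 1.022833 rad  (haversine)
θ₁₃ = bearing SEC5→DH6 = 114.952°,  θ₁₂ = bearing SEC5→OC2 = 308.878°
dₓₜ = R·arcsin(sin δ₁₃ · sin(θ₁₃ − θ₁₂)) = 6356.8·arcsin(0.85359·sin(-193.926°)) = 1315.238 km
|dₓₜ| = 1315.238 km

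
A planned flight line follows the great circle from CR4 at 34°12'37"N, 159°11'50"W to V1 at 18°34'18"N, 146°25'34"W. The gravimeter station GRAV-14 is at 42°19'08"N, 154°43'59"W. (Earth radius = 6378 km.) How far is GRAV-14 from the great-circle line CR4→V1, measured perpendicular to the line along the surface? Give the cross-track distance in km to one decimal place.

CR4: φ = +34.21028°, λ = -159.19722°
V1: φ = +18.57167°, λ = -146.42611°
GRAV-14: φ = +42.31889°, λ = -154.73306°
δ₁₃ = central angle CR4→GRAV-14 = 0.154118 rad  (haversine)
θ₁₃ = bearing CR4→GRAV-14 = 22.019°,  θ₁₂ = bearing CR4→V1 = 140.740°
dₓₜ = R·arcsin(sin δ₁₃ · sin(θ₁₃ − θ₁₂)) = 6378·arcsin(0.15351·sin(-118.721°)) = -861.230 km
|dₓₜ| = 861.230 km

861.2 km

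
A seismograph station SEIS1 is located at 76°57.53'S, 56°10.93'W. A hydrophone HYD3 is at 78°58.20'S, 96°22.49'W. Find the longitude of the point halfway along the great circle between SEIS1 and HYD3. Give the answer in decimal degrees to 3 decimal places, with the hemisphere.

74.553°W

SEIS1: φ = -76.95883°, λ = -56.18217°
HYD3: φ = -78.97000°, λ = -96.37483°
Bx = cos φ₂ cos Δλ = 0.146148,  By = cos φ₂ sin Δλ = -0.123472
φₘ = atan2(sin φ₁ + sin φ₂, √((cos φ₁ + Bx)² + By²)) = -78.67267°
λₘ = λ₁ + atan2(By, cos φ₁ + Bx) = -74.55320°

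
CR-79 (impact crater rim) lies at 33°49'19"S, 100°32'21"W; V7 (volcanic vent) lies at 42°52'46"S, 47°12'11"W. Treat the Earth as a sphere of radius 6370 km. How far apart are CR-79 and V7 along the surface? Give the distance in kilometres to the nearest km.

4678 km

CR-79: φ = -33.82194°, λ = -100.53917°
V7: φ = -42.87944°, λ = -47.20306°
Δφ = -9.0575°,  Δλ = 53.3361°
a = sin²(Δφ/2) + cos φ₁ cos φ₂ sin²(Δλ/2) = 0.128867
c = 2·arcsin(√a) = 0.734351 rad = 42.0752°
d = R·c = 6370 × 0.734351 = 4677.8 km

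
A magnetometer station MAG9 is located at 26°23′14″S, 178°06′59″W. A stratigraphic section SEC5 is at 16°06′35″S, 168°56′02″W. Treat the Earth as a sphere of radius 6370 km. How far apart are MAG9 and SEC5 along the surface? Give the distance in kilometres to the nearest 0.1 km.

1485.6 km

MAG9: φ = -26.38722°, λ = -178.11639°
SEC5: φ = -16.10972°, λ = -168.93389°
Δφ = 10.2775°,  Δλ = 9.1825°
a = sin²(Δφ/2) + cos φ₁ cos φ₂ sin²(Δλ/2) = 0.013537
c = 2·arcsin(√a) = 0.233225 rad = 13.3628°
d = R·c = 6370 × 0.233225 = 1485.6 km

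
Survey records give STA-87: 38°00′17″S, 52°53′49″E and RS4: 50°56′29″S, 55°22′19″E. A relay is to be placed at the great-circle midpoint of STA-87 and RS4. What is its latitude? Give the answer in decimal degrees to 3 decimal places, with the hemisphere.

STA-87: φ = -38.00472°, λ = +52.89694°
RS4: φ = -50.94139°, λ = +55.37194°
Bx = cos φ₂ cos Δλ = 0.629527,  By = cos φ₂ sin Δλ = 0.027211
φₘ = atan2(sin φ₁ + sin φ₂, √((cos φ₁ + Bx)² + By²)) = -44.47965°
λₘ = λ₁ + atan2(By, cos φ₁ + Bx) = 53.99668°

44.480°S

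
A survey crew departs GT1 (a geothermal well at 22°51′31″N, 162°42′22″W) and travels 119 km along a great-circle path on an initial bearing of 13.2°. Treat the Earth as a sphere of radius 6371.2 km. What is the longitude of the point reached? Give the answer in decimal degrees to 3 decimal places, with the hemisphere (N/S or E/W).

GT1: φ = +22.85861°, λ = -162.70611°
δ = d/R = 119/6371.2 = 0.018678 rad
φ₂ = arcsin(sin φ₁ cos δ + cos φ₁ sin δ cos θ)
   = arcsin(0.38846·0.99983 + 0.92147·0.01868·0.97358) = 23.90027°
λ₂ = λ₁ + atan2(sin θ sin δ cos φ₁, cos δ − sin φ₁ sin φ₂) = -162.43883°

162.439°W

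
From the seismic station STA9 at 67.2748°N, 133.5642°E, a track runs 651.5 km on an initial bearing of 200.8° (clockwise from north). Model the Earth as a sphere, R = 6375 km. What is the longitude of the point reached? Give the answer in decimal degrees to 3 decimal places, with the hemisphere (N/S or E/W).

δ = d/R = 651.5/6375 = 0.102196 rad
φ₂ = arcsin(sin φ₁ cos δ + cos φ₁ sin δ cos θ)
   = arcsin(0.92237·0.99478 + 0.38631·0.10202·-0.93483) = 61.72856°
λ₂ = λ₁ + atan2(sin θ sin δ cos φ₁, cos δ − sin φ₁ sin φ₂) = 129.17761°

129.178°E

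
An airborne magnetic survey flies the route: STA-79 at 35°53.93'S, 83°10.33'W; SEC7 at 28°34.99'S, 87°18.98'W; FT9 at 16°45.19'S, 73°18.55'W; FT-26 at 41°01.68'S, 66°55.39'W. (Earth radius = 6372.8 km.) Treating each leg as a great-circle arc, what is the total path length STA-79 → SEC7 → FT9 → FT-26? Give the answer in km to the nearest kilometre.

5616 km

STA-79: φ = -35.89883°, λ = -83.17217°
SEC7: φ = -28.58317°, λ = -87.31633°
FT9: φ = -16.75317°, λ = -73.30917°
FT-26: φ = -41.02800°, λ = -66.92317°
STA-79→SEC7: c = 0.141541 rad, d = 902.01 km
SEC7→FT9: c = 0.305297 rad, d = 1945.59 km
FT9→FT-26: c = 0.434450 rad, d = 2768.66 km
Total = 902.01 + 1945.59 + 2768.66 = 5616.27 km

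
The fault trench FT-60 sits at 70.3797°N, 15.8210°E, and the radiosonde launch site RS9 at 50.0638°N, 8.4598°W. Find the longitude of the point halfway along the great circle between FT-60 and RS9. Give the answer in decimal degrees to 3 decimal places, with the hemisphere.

Bx = cos φ₂ cos Δλ = 0.585149,  By = cos φ₂ sin Δλ = -0.263969
φₘ = atan2(sin φ₁ + sin φ₂, √((cos φ₁ + Bx)² + By²)) = 60.72188°
λₘ = λ₁ + atan2(By, cos φ₁ + Bx) = -0.17298°

0.173°W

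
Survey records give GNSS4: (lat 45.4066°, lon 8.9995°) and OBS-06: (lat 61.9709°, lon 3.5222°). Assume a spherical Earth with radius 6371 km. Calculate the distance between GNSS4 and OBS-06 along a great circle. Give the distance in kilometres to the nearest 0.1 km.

1875.2 km

Δφ = 16.5643°,  Δλ = -5.4773°
a = sin²(Δφ/2) + cos φ₁ cos φ₂ sin²(Δλ/2) = 0.021503
c = 2·arcsin(√a) = 0.294339 rad = 16.8644°
d = R·c = 6371 × 0.294339 = 1875.2 km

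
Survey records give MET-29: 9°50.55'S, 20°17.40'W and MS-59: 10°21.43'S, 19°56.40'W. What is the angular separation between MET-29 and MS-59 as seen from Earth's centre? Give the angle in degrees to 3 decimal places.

0.619°

MET-29: φ = -9.84250°, λ = -20.29000°
MS-59: φ = -10.35717°, λ = -19.94000°
Δφ = -0.5147°,  Δλ = 0.3500°
a = sin²(Δφ/2) + cos φ₁ cos φ₂ sin²(Δλ/2) = 0.000029
c = 2·arcsin(√a) = 0.010810 rad = 0.6194°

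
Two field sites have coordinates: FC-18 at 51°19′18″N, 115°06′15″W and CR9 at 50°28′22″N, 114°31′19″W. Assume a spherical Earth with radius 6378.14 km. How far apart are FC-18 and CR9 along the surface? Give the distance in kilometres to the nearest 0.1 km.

FC-18: φ = +51.32167°, λ = -115.10417°
CR9: φ = +50.47278°, λ = -114.52194°
Δφ = -0.8489°,  Δλ = 0.5822°
a = sin²(Δφ/2) + cos φ₁ cos φ₂ sin²(Δλ/2) = 0.000065
c = 2·arcsin(√a) = 0.016143 rad = 0.9249°
d = R·c = 6378.14 × 0.016143 = 103.0 km

103.0 km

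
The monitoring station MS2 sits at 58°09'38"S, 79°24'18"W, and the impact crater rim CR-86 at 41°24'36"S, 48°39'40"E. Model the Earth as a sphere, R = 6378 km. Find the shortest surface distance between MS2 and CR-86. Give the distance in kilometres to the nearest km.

7955 km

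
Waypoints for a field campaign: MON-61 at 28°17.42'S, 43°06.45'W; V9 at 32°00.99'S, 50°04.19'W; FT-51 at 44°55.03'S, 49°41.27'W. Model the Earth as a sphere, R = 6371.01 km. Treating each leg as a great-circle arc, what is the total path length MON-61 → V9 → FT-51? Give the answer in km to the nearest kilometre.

MON-61: φ = -28.29033°, λ = -43.10750°
V9: φ = -32.01650°, λ = -50.06983°
FT-51: φ = -44.91717°, λ = -49.68783°
MON-61→V9: c = 0.123525 rad, d = 786.98 km
V9→FT-51: c = 0.225219 rad, d = 1434.87 km
Total = 786.98 + 1434.87 = 2221.85 km

2222 km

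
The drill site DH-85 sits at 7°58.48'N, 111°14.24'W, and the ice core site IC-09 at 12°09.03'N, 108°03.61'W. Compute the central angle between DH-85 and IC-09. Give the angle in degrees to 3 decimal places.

5.217°

DH-85: φ = +7.97467°, λ = -111.23733°
IC-09: φ = +12.15050°, λ = -108.06017°
Δφ = 4.1758°,  Δλ = 3.1772°
a = sin²(Δφ/2) + cos φ₁ cos φ₂ sin²(Δλ/2) = 0.002071
c = 2·arcsin(√a) = 0.091057 rad = 5.2172°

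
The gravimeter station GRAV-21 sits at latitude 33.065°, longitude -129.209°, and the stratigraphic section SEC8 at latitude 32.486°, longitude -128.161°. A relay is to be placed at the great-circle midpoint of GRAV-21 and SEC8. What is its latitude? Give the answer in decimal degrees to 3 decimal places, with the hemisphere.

32.777°N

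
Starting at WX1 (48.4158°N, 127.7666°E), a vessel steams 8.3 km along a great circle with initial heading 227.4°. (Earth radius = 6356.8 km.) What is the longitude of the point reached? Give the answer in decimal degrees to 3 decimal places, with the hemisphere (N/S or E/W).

127.684°E

δ = d/R = 8.3/6356.8 = 0.001306 rad
φ₂ = arcsin(sin φ₁ cos δ + cos φ₁ sin δ cos θ)
   = arcsin(0.74798·1.00000 + 0.66372·0.00131·-0.67688) = 48.36513°
λ₂ = λ₁ + atan2(sin θ sin δ cos φ₁, cos δ − sin φ₁ sin φ₂) = 127.68371°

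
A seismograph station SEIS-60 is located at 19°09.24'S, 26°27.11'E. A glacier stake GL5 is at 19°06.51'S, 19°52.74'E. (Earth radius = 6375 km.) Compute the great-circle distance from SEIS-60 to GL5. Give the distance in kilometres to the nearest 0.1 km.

SEIS-60: φ = -19.15400°, λ = +26.45183°
GL5: φ = -19.10850°, λ = +19.87900°
Δφ = 0.0455°,  Δλ = -6.5728°
a = sin²(Δφ/2) + cos φ₁ cos φ₂ sin²(Δλ/2) = 0.002934
c = 2·arcsin(√a) = 0.108378 rad = 6.2096°
d = R·c = 6375 × 0.108378 = 690.9 km

690.9 km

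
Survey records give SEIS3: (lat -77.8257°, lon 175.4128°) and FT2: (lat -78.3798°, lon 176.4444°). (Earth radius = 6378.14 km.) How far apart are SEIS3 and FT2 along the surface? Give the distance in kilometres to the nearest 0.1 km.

Δφ = -0.5541°,  Δλ = 1.0316°
a = sin²(Δφ/2) + cos φ₁ cos φ₂ sin²(Δλ/2) = 0.000027
c = 2·arcsin(√a) = 0.010358 rad = 0.5935°
d = R·c = 6378.14 × 0.010358 = 66.1 km

66.1 km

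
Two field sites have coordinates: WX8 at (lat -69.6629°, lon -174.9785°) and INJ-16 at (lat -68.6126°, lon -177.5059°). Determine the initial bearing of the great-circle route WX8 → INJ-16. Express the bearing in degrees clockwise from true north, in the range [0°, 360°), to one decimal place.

318.2°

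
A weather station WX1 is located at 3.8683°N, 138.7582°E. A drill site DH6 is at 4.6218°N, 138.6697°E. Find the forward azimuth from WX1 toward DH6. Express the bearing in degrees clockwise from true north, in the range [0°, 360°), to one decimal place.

353.3°

Δλ = -0.0885°
y = sin Δλ · cos φ₂ = -0.001540
x = cos φ₁ sin φ₂ − sin φ₁ cos φ₂ cos Δλ = 0.013151
θ = atan2(y, x) = -6.6774° → 353.3226° (mod 360°)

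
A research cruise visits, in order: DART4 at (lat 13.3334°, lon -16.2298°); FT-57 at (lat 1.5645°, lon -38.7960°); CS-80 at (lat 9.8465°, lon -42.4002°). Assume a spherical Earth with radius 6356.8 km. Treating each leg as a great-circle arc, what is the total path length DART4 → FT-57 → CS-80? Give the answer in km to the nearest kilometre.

3802 km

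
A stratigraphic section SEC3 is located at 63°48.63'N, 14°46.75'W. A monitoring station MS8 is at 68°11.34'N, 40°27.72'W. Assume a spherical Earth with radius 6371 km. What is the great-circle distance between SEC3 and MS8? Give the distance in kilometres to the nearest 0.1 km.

1247.8 km

SEC3: φ = +63.81050°, λ = -14.77917°
MS8: φ = +68.18900°, λ = -40.46200°
Δφ = 4.3785°,  Δλ = -25.6828°
a = sin²(Δφ/2) + cos φ₁ cos φ₂ sin²(Δλ/2) = 0.009559
c = 2·arcsin(√a) = 0.195856 rad = 11.2217°
d = R·c = 6371 × 0.195856 = 1247.8 km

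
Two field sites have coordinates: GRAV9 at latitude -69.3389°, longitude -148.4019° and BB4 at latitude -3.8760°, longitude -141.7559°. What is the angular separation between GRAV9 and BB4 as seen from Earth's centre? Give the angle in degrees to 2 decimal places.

Δφ = 65.4629°,  Δλ = 6.6460°
a = sin²(Δφ/2) + cos φ₁ cos φ₂ sin²(Δλ/2) = 0.293542
c = 2·arcsin(√a) = 1.145142 rad = 65.6118°

65.61°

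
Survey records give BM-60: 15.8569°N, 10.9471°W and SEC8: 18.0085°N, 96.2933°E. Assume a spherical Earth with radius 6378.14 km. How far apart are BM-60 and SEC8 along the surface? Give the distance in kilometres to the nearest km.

11216 km

Δφ = 2.1516°,  Δλ = 107.2404°
a = sin²(Δφ/2) + cos φ₁ cos φ₂ sin²(Δλ/2) = 0.593332
c = 2·arcsin(√a) = 1.758561 rad = 100.7581°
d = R·c = 6378.14 × 1.758561 = 11216.3 km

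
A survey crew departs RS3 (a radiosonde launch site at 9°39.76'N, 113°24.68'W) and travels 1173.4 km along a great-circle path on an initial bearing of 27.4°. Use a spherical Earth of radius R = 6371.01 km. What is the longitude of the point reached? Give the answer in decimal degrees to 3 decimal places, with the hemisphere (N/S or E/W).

RS3: φ = +9.66267°, λ = -113.41133°
δ = d/R = 1173.4/6371.01 = 0.184178 rad
φ₂ = arcsin(sin φ₁ cos δ + cos φ₁ sin δ cos θ)
   = arcsin(0.16785·0.98309 + 0.98581·0.18314·0.88782) = 18.98344°
λ₂ = λ₁ + atan2(sin θ sin δ cos φ₁, cos δ − sin φ₁ sin φ₂) = -108.29791°

108.298°W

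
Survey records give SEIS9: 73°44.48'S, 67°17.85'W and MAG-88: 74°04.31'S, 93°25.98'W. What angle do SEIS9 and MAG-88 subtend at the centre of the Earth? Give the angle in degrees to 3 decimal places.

7.194°

SEIS9: φ = -73.74133°, λ = -67.29750°
MAG-88: φ = -74.07183°, λ = -93.43300°
Δφ = -0.3305°,  Δλ = -26.1355°
a = sin²(Δφ/2) + cos φ₁ cos φ₂ sin²(Δλ/2) = 0.003936
c = 2·arcsin(√a) = 0.125562 rad = 7.1942°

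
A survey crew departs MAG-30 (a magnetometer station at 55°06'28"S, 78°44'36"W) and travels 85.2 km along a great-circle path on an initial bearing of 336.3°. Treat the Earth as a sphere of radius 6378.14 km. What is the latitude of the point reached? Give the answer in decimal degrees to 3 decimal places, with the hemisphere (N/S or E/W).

54.406°S

MAG-30: φ = -55.10778°, λ = -78.74333°
δ = d/R = 85.2/6378.14 = 0.013358 rad
φ₂ = arcsin(sin φ₁ cos δ + cos φ₁ sin δ cos θ)
   = arcsin(-0.82023·0.99991 + 0.57203·0.01336·0.91566) = -54.40580°
λ₂ = λ₁ + atan2(sin θ sin δ cos φ₁, cos δ − sin φ₁ sin φ₂) = -79.27187°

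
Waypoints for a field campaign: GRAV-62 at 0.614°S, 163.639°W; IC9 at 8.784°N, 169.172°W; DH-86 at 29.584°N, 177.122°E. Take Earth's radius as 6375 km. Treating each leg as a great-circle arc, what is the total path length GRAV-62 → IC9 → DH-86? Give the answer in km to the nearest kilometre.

GRAV-62→IC9: c = 0.190162 rad, d = 1212.28 km
IC9→DH-86: c = 0.426661 rad, d = 2719.96 km
Total = 1212.28 + 2719.96 = 3932.25 km

3932 km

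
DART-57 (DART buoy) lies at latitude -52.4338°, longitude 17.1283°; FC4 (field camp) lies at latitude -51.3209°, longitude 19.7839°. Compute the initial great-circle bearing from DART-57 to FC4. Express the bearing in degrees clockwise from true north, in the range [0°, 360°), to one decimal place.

56.9°

Δλ = 2.6556°
y = sin Δλ · cos φ₂ = 0.028956
x = cos φ₁ sin φ₂ − sin φ₁ cos φ₂ cos Δλ = 0.018891
θ = atan2(y, x) = 56.8798° → 56.8798° (mod 360°)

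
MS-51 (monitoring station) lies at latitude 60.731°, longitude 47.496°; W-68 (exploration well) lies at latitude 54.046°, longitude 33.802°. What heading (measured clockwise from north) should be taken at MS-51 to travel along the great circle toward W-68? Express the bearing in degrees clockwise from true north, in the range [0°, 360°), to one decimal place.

233.8°

Δλ = -13.6940°
y = sin Δλ · cos φ₂ = -0.138996
x = cos φ₁ sin φ₂ − sin φ₁ cos φ₂ cos Δλ = -0.101851
θ = atan2(y, x) = -126.2326° → 233.7674° (mod 360°)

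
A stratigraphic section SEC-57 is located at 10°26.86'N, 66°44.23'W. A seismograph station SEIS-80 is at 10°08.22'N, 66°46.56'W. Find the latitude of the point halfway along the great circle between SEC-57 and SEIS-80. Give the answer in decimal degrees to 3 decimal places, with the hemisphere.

10.292°N

SEC-57: φ = +10.44767°, λ = -66.73717°
SEIS-80: φ = +10.13700°, λ = -66.77600°
Bx = cos φ₂ cos Δλ = 0.984390,  By = cos φ₂ sin Δλ = -0.000667
φₘ = atan2(sin φ₁ + sin φ₂, √((cos φ₁ + Bx)² + By²)) = 10.29233°
λₘ = λ₁ + atan2(By, cos φ₁ + Bx) = -66.75659°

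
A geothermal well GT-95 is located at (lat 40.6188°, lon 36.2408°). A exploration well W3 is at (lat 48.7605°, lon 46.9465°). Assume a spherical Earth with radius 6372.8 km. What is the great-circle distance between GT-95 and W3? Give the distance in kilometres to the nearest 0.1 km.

1237.3 km

Δφ = 8.1417°,  Δλ = 10.7057°
a = sin²(Δφ/2) + cos φ₁ cos φ₂ sin²(Δλ/2) = 0.009394
c = 2·arcsin(√a) = 0.194153 rad = 11.1241°
d = R·c = 6372.8 × 0.194153 = 1237.3 km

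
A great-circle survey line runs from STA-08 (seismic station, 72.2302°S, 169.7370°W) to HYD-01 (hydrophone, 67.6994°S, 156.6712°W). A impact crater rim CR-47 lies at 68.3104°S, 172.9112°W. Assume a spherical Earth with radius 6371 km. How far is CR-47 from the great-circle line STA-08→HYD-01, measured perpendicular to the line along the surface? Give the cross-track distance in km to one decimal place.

417.9 km

δ₁₃ = central angle STA-08→CR-47 = 0.070900 rad  (haversine)
θ₁₃ = bearing STA-08→CR-47 = 343.209°,  θ₁₂ = bearing STA-08→HYD-01 = 50.931°
dₓₜ = R·arcsin(sin δ₁₃ · sin(θ₁₃ − θ₁₂)) = 6371·arcsin(0.07084·sin(292.278°)) = -417.933 km
|dₓₜ| = 417.933 km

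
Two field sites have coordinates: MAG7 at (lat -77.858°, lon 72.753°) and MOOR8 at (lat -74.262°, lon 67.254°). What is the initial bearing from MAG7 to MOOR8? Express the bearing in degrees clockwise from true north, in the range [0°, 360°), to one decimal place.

337.1°

Δλ = -5.4990°
y = sin Δλ · cos φ₂ = -0.025992
x = cos φ₁ sin φ₂ − sin φ₁ cos φ₂ cos Δλ = 0.061500
θ = atan2(y, x) = -22.9107° → 337.0893° (mod 360°)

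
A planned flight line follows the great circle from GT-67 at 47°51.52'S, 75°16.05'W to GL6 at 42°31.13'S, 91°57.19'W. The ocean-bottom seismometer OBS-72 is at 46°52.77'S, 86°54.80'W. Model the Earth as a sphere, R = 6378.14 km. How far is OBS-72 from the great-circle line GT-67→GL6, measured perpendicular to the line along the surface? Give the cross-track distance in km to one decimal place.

GT-67: φ = -47.85867°, λ = -75.26750°
GL6: φ = -42.51883°, λ = -91.95317°
OBS-72: φ = -46.87950°, λ = -86.91333°
δ₁₃ = central angle GT-67→OBS-72 = 0.138583 rad  (haversine)
θ₁₃ = bearing GT-67→OBS-72 = 272.761°,  θ₁₂ = bearing GT-67→GL6 = 288.315°
dₓₜ = R·arcsin(sin δ₁₃ · sin(θ₁₃ − θ₁₂)) = 6378.14·arcsin(0.13814·sin(-15.554°)) = -236.312 km
|dₓₜ| = 236.312 km

236.3 km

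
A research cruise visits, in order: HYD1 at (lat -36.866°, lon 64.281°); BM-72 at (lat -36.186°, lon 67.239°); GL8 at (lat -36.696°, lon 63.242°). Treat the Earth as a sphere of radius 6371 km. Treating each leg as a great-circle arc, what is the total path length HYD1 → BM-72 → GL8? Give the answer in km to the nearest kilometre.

637 km

HYD1→BM-72: c = 0.043149 rad, d = 274.90 km
BM-72→GL8: c = 0.056817 rad, d = 361.98 km
Total = 274.90 + 361.98 = 636.88 km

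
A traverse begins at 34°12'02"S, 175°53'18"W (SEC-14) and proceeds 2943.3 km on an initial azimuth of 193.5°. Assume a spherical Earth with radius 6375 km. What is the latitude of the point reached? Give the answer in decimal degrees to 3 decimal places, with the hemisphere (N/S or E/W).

59.485°S

SEC-14: φ = -34.20056°, λ = -175.88833°
δ = d/R = 2943.3/6375 = 0.461694 rad
φ₂ = arcsin(sin φ₁ cos δ + cos φ₁ sin δ cos θ)
   = arcsin(-0.56209·0.89530 + 0.82708·0.44547·-0.97237) = -59.48469°
λ₂ = λ₁ + atan2(sin θ sin δ cos φ₁, cos δ − sin φ₁ sin φ₂) = 172.29378°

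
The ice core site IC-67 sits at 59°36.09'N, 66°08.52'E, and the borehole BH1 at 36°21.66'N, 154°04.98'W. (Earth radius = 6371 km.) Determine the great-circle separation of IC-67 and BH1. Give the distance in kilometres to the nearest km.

8723 km

IC-67: φ = +59.60150°, λ = +66.14200°
BH1: φ = +36.36100°, λ = -154.08300°
Δφ = -23.2405°,  Δλ = 139.7750°
a = sin²(Δφ/2) + cos φ₁ cos φ₂ sin²(Δλ/2) = 0.399879
c = 2·arcsin(√a) = 1.369190 rad = 78.4488°
d = R·c = 6371 × 1.369190 = 8723.1 km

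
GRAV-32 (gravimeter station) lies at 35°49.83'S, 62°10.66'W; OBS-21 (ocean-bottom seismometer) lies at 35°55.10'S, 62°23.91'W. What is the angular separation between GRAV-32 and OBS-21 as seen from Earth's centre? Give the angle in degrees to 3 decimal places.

0.199°

GRAV-32: φ = -35.83050°, λ = -62.17767°
OBS-21: φ = -35.91833°, λ = -62.39850°
Δφ = -0.0878°,  Δλ = -0.2208°
a = sin²(Δφ/2) + cos φ₁ cos φ₂ sin²(Δλ/2) = 0.000003
c = 2·arcsin(√a) = 0.003479 rad = 0.1993°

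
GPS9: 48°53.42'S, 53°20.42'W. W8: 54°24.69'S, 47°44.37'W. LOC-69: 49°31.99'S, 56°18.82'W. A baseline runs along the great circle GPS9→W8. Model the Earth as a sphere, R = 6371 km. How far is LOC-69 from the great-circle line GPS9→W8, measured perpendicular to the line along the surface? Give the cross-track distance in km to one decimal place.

223.6 km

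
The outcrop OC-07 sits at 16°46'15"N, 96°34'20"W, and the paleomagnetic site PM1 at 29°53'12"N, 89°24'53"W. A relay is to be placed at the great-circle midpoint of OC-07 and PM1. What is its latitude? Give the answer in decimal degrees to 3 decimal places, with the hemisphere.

23.369°N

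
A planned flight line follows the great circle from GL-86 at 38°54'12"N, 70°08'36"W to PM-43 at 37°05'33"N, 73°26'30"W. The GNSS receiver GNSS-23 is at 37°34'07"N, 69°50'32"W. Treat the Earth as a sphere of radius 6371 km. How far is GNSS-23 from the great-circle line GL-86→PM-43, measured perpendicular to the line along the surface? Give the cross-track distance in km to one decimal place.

138.0 km

GL-86: φ = +38.90333°, λ = -70.14333°
PM-43: φ = +37.09250°, λ = -73.44167°
GNSS-23: φ = +37.56861°, λ = -69.84222°
δ₁₃ = central angle GL-86→GNSS-23 = 0.023658 rad  (haversine)
θ₁₃ = bearing GL-86→GNSS-23 = 169.858°,  θ₁₂ = bearing GL-86→PM-43 = 236.160°
dₓₜ = R·arcsin(sin δ₁₃ · sin(θ₁₃ − θ₁₂)) = 6371·arcsin(0.02366·sin(-66.302°)) = -138.014 km
|dₓₜ| = 138.014 km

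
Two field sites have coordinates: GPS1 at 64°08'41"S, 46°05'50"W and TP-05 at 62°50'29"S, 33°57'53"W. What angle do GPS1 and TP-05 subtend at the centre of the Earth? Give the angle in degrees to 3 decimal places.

5.560°

GPS1: φ = -64.14472°, λ = -46.09722°
TP-05: φ = -62.84139°, λ = -33.96472°
Δφ = 1.3033°,  Δλ = 12.1325°
a = sin²(Δφ/2) + cos φ₁ cos φ₂ sin²(Δλ/2) = 0.002352
c = 2·arcsin(√a) = 0.097042 rad = 5.5601°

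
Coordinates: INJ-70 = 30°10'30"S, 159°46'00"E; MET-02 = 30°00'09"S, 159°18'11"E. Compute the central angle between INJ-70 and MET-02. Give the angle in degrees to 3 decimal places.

0.437°

INJ-70: φ = -30.17500°, λ = +159.76667°
MET-02: φ = -30.00250°, λ = +159.30306°
Δφ = 0.1725°,  Δλ = -0.4636°
a = sin²(Δφ/2) + cos φ₁ cos φ₂ sin²(Δλ/2) = 0.000015
c = 2·arcsin(√a) = 0.007621 rad = 0.4367°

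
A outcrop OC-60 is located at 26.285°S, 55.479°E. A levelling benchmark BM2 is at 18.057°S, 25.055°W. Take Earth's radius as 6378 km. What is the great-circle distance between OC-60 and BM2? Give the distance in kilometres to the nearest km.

Δφ = 8.2280°,  Δλ = -80.5340°
a = sin²(Δφ/2) + cos φ₁ cos φ₂ sin²(Δλ/2) = 0.361271
c = 2·arcsin(√a) = 1.289649 rad = 73.8915°
d = R·c = 6378 × 1.289649 = 8225.4 km

8225 km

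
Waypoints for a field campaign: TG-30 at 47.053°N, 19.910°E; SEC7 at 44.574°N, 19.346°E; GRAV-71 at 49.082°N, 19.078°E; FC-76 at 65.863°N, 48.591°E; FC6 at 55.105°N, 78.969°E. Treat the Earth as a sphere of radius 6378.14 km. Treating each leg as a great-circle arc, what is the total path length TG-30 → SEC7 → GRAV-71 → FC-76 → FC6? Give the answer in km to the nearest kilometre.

5326 km

TG-30→SEC7: c = 0.043807 rad, d = 279.41 km
SEC7→GRAV-71: c = 0.078744 rad, d = 502.24 km
GRAV-71→FC-76: c = 0.395868 rad, d = 2524.90 km
FC-76→FC6: c = 0.316575 rad, d = 2019.16 km
Total = 279.41 + 502.24 + 2524.90 + 2019.16 = 5325.71 km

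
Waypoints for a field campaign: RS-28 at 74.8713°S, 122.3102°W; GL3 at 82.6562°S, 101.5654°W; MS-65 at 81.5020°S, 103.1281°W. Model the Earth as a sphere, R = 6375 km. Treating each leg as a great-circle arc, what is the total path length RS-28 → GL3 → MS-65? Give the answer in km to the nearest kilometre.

RS-28→GL3: c = 0.151003 rad, d = 962.64 km
GL3→MS-65: c = 0.020490 rad, d = 130.63 km
Total = 962.64 + 130.63 = 1093.27 km

1093 km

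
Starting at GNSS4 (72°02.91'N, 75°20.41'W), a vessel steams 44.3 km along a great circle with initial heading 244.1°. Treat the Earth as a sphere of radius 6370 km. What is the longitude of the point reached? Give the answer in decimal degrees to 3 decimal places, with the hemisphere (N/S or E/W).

76.492°W

GNSS4: φ = +72.04850°, λ = -75.34017°
δ = d/R = 44.3/6370 = 0.006954 rad
φ₂ = arcsin(sin φ₁ cos δ + cos φ₁ sin δ cos θ)
   = arcsin(0.95132·0.99998 + 0.30821·0.00695·-0.43680) = 71.87102°
λ₂ = λ₁ + atan2(sin θ sin δ cos φ₁, cos δ − sin φ₁ sin φ₂) = -76.49219°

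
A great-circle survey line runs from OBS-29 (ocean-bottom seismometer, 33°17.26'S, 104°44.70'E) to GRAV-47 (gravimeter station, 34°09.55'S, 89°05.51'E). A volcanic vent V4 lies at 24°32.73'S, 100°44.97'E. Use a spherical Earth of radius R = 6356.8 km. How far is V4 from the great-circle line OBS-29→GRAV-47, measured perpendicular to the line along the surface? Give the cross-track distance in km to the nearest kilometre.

1010 km

OBS-29: φ = -33.28767°, λ = +104.74500°
GRAV-47: φ = -34.15917°, λ = +89.09183°
V4: φ = -24.54550°, λ = +100.74950°
δ₁₃ = central angle OBS-29→V4 = 0.164293 rad  (haversine)
θ₁₃ = bearing OBS-29→V4 = 337.200°,  θ₁₂ = bearing OBS-29→GRAV-47 = 261.830°
dₓₜ = R·arcsin(sin δ₁₃ · sin(θ₁₃ − θ₁₂)) = 6356.8·arcsin(0.16356·sin(75.369°)) = 1010.222 km
|dₓₜ| = 1010.222 km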